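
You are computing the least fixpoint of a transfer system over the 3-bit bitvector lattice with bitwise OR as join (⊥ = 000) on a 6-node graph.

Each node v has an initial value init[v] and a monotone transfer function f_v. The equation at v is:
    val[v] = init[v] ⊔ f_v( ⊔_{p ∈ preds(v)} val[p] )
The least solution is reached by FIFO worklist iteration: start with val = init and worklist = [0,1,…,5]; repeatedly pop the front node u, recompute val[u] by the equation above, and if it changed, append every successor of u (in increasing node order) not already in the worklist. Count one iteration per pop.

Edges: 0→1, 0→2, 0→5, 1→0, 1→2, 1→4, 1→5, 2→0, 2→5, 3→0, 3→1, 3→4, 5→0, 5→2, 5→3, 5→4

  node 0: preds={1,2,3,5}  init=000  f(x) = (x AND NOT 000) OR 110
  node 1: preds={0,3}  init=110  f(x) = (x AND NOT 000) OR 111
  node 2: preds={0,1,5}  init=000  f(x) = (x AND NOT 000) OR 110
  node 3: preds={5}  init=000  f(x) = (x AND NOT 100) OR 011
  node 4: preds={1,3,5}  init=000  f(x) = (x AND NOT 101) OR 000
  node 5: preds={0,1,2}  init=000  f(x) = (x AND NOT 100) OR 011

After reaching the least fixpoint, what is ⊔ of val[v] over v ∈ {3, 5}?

011

Worklist (12 pops):
  #1 pop 0: in=110 → 110 (was 000); enqueue []
  #2 pop 1: in=110 → 111 (was 110); enqueue [0]
  #3 pop 2: in=111 → 111 (was 000); enqueue []
  #4 pop 3: in=000 → 011 (was 000); enqueue [1]
  #5 pop 4: in=111 → 010 (was 000); enqueue []
  #6 pop 5: in=111 → 011 (was 000); enqueue [2,3,4]
  #7 pop 0: in=111 → 111 (was 110); enqueue [5]
  #8 pop 1: in=111 → 111 (no change)
  #9 pop 2: in=111 → 111 (no change)
  #10 pop 3: in=011 → 011 (no change)
  #11 pop 4: in=111 → 010 (no change)
  #12 pop 5: in=111 → 011 (no change)

Fixpoint:
  val[0] = 111
  val[1] = 111
  val[2] = 111
  val[3] = 011
  val[4] = 010
  val[5] = 011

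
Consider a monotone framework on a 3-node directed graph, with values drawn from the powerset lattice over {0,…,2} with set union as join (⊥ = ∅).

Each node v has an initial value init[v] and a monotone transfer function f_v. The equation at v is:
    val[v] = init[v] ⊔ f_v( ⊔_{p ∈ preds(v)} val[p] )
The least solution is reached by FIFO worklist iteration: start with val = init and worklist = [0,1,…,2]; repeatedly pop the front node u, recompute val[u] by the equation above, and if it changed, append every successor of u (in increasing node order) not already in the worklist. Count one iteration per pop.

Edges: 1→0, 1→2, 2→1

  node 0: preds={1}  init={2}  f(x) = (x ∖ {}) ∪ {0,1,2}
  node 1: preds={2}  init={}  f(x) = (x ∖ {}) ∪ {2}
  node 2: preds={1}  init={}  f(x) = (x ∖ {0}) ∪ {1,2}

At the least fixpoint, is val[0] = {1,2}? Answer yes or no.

Iteration log — 7 steps:
  step 1. node 0  ⊔preds={}  new={0,1,2}  old={2}  +wl: 
  step 2. node 1  ⊔preds={}  new={2}  old={}  +wl: 0
  step 3. node 2  ⊔preds={2}  new={1,2}  old={}  +wl: 1
  step 4. node 0  ⊔preds={2}  new={0,1,2}  stable
  step 5. node 1  ⊔preds={1,2}  new={1,2}  old={2}  +wl: 0,2
  step 6. node 0  ⊔preds={1,2}  new={0,1,2}  stable
  step 7. node 2  ⊔preds={1,2}  new={1,2}  stable

Least fixpoint reached:
  node 0: {0,1,2}
  node 1: {1,2}
  node 2: {1,2}

no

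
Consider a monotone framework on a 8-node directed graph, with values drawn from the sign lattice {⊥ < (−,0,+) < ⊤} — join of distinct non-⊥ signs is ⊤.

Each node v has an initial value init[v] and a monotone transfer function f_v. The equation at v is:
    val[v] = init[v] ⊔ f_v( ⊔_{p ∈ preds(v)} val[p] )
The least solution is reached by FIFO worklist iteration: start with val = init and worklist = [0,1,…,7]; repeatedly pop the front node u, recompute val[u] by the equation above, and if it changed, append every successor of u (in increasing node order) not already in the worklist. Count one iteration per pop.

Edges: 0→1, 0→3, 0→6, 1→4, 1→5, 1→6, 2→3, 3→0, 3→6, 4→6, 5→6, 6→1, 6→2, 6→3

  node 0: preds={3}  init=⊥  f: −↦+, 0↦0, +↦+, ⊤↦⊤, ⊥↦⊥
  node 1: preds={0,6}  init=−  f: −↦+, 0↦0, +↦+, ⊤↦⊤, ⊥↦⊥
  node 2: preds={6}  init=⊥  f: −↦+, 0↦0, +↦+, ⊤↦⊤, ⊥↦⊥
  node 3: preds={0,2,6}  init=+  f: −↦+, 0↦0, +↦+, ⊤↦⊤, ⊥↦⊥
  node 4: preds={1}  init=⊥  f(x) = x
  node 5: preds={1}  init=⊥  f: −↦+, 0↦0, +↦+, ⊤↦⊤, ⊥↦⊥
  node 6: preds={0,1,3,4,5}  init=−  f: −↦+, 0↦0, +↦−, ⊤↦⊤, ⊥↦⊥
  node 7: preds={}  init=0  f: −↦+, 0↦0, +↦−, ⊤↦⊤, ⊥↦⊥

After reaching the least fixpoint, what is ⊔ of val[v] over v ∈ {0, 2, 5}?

Iteration log — 13 steps:
  step 1. node 0  ⊔preds=+  new=+  old=⊥  +wl: 
  step 2. node 1  ⊔preds=⊤  new=⊤  old=−  +wl: 
  step 3. node 2  ⊔preds=−  new=+  old=⊥  +wl: 
  step 4. node 3  ⊔preds=⊤  new=⊤  old=+  +wl: 0
  step 5. node 4  ⊔preds=⊤  new=⊤  old=⊥  +wl: 
  step 6. node 5  ⊔preds=⊤  new=⊤  old=⊥  +wl: 
  step 7. node 6  ⊔preds=⊤  new=⊤  old=−  +wl: 1,2,3
  step 8. node 7  ⊔preds=⊥  new=0  stable
  step 9. node 0  ⊔preds=⊤  new=⊤  old=+  +wl: 6
  step 10. node 1  ⊔preds=⊤  new=⊤  stable
  step 11. node 2  ⊔preds=⊤  new=⊤  old=+  +wl: 
  step 12. node 3  ⊔preds=⊤  new=⊤  stable
  step 13. node 6  ⊔preds=⊤  new=⊤  stable

Least fixpoint reached:
  node 0: ⊤
  node 1: ⊤
  node 2: ⊤
  node 3: ⊤
  node 4: ⊤
  node 5: ⊤
  node 6: ⊤
  node 7: 0

⊤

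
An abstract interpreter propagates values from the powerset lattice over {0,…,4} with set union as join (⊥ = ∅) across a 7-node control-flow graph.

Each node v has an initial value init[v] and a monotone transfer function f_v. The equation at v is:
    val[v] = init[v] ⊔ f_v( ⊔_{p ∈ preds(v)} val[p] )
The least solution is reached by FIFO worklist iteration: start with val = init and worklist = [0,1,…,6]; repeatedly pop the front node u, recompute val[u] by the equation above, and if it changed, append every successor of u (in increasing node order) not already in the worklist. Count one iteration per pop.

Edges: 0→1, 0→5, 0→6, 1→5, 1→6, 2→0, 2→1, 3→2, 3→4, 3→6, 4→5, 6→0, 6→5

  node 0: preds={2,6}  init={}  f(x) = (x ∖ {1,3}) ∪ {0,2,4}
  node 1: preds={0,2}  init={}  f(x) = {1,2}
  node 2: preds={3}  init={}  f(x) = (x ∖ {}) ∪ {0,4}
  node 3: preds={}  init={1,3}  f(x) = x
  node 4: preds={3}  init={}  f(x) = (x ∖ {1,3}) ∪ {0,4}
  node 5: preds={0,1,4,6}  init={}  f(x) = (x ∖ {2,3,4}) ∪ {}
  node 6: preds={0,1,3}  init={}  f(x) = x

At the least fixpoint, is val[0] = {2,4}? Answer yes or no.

no

Worklist (10 pops):
  #1 pop 0: in={} → {0,2,4} (was {}); enqueue []
  #2 pop 1: in={0,2,4} → {1,2} (was {}); enqueue []
  #3 pop 2: in={1,3} → {0,1,3,4} (was {}); enqueue [0,1]
  #4 pop 3: in={} → {1,3} (no change)
  #5 pop 4: in={1,3} → {0,4} (was {}); enqueue []
  #6 pop 5: in={0,1,2,4} → {0,1} (was {}); enqueue []
  #7 pop 6: in={0,1,2,3,4} → {0,1,2,3,4} (was {}); enqueue [5]
  #8 pop 0: in={0,1,2,3,4} → {0,2,4} (no change)
  #9 pop 1: in={0,1,2,3,4} → {1,2} (no change)
  #10 pop 5: in={0,1,2,3,4} → {0,1} (no change)

Fixpoint:
  val[0] = {0,2,4}
  val[1] = {1,2}
  val[2] = {0,1,3,4}
  val[3] = {1,3}
  val[4] = {0,4}
  val[5] = {0,1}
  val[6] = {0,1,2,3,4}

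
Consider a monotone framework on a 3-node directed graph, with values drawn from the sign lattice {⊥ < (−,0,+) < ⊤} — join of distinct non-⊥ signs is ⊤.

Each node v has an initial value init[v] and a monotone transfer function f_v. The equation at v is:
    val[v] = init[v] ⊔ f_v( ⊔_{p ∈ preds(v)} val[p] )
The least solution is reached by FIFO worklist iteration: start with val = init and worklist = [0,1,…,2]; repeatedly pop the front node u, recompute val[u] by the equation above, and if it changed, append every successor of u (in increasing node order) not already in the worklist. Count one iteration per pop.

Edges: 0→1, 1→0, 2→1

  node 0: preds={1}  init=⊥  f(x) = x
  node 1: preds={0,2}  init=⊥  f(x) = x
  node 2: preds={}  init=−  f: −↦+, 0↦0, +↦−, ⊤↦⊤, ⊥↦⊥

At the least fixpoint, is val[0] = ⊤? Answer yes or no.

Iteration log — 5 steps:
  step 1. node 0  ⊔preds=⊥  new=⊥  stable
  step 2. node 1  ⊔preds=−  new=−  old=⊥  +wl: 0
  step 3. node 2  ⊔preds=⊥  new=−  stable
  step 4. node 0  ⊔preds=−  new=−  old=⊥  +wl: 1
  step 5. node 1  ⊔preds=−  new=−  stable

Least fixpoint reached:
  node 0: −
  node 1: −
  node 2: −

no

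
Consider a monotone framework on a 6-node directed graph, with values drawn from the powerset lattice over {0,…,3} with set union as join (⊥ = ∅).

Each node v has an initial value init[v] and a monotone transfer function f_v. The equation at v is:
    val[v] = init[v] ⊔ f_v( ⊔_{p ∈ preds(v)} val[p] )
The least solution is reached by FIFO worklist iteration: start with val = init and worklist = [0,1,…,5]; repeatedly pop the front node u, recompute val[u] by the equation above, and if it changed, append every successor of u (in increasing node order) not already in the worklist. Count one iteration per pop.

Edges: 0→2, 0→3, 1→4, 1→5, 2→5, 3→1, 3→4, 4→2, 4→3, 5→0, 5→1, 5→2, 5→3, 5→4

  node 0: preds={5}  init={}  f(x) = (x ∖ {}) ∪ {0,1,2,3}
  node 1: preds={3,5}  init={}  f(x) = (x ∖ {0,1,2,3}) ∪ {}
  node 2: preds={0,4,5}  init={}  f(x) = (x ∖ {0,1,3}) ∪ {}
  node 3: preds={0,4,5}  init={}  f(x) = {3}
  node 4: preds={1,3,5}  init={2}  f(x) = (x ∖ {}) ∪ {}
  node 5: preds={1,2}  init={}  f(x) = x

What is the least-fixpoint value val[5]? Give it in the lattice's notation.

{2}

Trace (11 dequeues):
  [1] u=0 | in {} | out {0,1,2,3} | prev {} | push {}
  [2] u=1 | in {} | out {} | ==
  [3] u=2 | in {0,1,2,3} | out {2} | prev {} | push {}
  [4] u=3 | in {0,1,2,3} | out {3} | prev {} | push {1}
  [5] u=4 | in {3} | out {2,3} | prev {2} | push {2,3}
  [6] u=5 | in {2} | out {2} | prev {} | push {0,4}
  [7] u=1 | in {2,3} | out {} | ==
  [8] u=2 | in {0,1,2,3} | out {2} | ==
  [9] u=3 | in {0,1,2,3} | out {3} | ==
  [10] u=0 | in {2} | out {0,1,2,3} | ==
  [11] u=4 | in {2,3} | out {2,3} | ==

Converged values:
  [0] {0,1,2,3}
  [1] {}
  [2] {2}
  [3] {3}
  [4] {2,3}
  [5] {2}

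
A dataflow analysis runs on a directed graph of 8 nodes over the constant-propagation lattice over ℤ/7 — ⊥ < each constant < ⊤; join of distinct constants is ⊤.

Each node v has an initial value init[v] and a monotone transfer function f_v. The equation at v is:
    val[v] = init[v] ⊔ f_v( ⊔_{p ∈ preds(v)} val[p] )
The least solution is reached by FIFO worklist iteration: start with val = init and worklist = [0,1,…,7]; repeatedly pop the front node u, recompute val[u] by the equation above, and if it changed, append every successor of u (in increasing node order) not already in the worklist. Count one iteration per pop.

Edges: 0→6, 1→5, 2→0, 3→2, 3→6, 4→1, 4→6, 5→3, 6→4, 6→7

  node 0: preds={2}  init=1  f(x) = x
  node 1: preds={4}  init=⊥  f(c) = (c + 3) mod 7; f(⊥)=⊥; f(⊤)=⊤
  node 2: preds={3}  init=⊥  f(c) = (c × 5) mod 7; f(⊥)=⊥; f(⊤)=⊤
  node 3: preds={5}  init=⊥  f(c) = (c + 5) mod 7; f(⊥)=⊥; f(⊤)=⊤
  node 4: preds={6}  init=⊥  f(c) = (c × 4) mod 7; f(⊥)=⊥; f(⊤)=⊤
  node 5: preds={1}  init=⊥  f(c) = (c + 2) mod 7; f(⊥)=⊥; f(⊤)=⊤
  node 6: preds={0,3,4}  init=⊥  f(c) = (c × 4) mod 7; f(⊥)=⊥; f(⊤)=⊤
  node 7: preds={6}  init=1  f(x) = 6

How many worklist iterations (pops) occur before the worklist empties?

Worklist (24 pops):
  #1 pop 0: in=⊥ → 1 (no change)
  #2 pop 1: in=⊥ → ⊥ (no change)
  #3 pop 2: in=⊥ → ⊥ (no change)
  #4 pop 3: in=⊥ → ⊥ (no change)
  #5 pop 4: in=⊥ → ⊥ (no change)
  #6 pop 5: in=⊥ → ⊥ (no change)
  #7 pop 6: in=1 → 4 (was ⊥); enqueue [4]
  #8 pop 7: in=4 → ⊤ (was 1); enqueue []
  #9 pop 4: in=4 → 2 (was ⊥); enqueue [1,6]
  #10 pop 1: in=2 → 5 (was ⊥); enqueue [5]
  #11 pop 6: in=⊤ → ⊤ (was 4); enqueue [4,7]
  #12 pop 5: in=5 → 0 (was ⊥); enqueue [3]
  #13 pop 4: in=⊤ → ⊤ (was 2); enqueue [1,6]
  #14 pop 7: in=⊤ → ⊤ (no change)
  #15 pop 3: in=0 → 5 (was ⊥); enqueue [2]
  #16 pop 1: in=⊤ → ⊤ (was 5); enqueue [5]
  #17 pop 6: in=⊤ → ⊤ (no change)
  #18 pop 2: in=5 → 4 (was ⊥); enqueue [0]
  #19 pop 5: in=⊤ → ⊤ (was 0); enqueue [3]
  #20 pop 0: in=4 → ⊤ (was 1); enqueue [6]
  #21 pop 3: in=⊤ → ⊤ (was 5); enqueue [2]
  #22 pop 6: in=⊤ → ⊤ (no change)
  #23 pop 2: in=⊤ → ⊤ (was 4); enqueue [0]
  #24 pop 0: in=⊤ → ⊤ (no change)

Fixpoint:
  val[0] = ⊤
  val[1] = ⊤
  val[2] = ⊤
  val[3] = ⊤
  val[4] = ⊤
  val[5] = ⊤
  val[6] = ⊤
  val[7] = ⊤

24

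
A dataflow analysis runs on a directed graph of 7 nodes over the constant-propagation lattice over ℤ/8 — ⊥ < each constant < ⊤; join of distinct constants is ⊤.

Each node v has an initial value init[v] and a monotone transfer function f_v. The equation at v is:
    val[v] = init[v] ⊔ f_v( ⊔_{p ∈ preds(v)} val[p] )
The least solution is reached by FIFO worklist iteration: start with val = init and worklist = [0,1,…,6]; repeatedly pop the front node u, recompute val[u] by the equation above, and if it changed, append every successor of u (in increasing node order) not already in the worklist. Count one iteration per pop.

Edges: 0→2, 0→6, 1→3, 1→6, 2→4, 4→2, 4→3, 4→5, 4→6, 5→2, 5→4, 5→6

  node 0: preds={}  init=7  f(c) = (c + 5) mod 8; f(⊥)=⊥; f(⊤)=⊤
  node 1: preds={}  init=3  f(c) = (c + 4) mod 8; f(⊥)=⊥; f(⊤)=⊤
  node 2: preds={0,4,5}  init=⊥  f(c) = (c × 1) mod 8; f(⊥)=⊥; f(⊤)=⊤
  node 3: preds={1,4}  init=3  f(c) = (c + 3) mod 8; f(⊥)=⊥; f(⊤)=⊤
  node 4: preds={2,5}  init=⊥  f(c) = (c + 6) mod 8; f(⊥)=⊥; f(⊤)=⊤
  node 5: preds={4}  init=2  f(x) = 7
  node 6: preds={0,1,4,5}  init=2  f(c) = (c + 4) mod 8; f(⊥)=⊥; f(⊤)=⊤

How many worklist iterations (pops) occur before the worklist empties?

10

Worklist (10 pops):
  #1 pop 0: in=⊥ → 7 (no change)
  #2 pop 1: in=⊥ → 3 (no change)
  #3 pop 2: in=⊤ → ⊤ (was ⊥); enqueue []
  #4 pop 3: in=3 → ⊤ (was 3); enqueue []
  #5 pop 4: in=⊤ → ⊤ (was ⊥); enqueue [2,3]
  #6 pop 5: in=⊤ → ⊤ (was 2); enqueue [4]
  #7 pop 6: in=⊤ → ⊤ (was 2); enqueue []
  #8 pop 2: in=⊤ → ⊤ (no change)
  #9 pop 3: in=⊤ → ⊤ (no change)
  #10 pop 4: in=⊤ → ⊤ (no change)

Fixpoint:
  val[0] = 7
  val[1] = 3
  val[2] = ⊤
  val[3] = ⊤
  val[4] = ⊤
  val[5] = ⊤
  val[6] = ⊤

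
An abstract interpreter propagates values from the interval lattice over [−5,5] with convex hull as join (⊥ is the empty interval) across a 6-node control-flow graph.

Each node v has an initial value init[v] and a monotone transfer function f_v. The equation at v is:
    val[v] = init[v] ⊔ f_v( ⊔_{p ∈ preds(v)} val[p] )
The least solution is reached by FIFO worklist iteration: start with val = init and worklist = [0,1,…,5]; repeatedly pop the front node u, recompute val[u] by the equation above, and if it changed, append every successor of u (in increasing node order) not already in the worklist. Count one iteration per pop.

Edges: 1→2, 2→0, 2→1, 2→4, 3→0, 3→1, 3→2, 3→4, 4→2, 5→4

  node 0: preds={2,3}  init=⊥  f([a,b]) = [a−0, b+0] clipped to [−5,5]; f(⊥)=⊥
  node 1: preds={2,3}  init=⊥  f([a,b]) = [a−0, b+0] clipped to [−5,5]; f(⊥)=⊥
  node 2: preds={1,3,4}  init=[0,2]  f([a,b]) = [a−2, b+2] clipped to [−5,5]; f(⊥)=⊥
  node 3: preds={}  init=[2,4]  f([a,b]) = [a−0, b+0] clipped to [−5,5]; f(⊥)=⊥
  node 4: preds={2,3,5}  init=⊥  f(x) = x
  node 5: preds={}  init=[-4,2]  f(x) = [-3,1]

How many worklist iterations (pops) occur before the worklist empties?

13

Trace (13 dequeues):
  [1] u=0 | in [0,4] | out [0,4] | prev ⊥ | push {}
  [2] u=1 | in [0,4] | out [0,4] | prev ⊥ | push {}
  [3] u=2 | in [0,4] | out [-2,5] | prev [0,2] | push {0,1}
  [4] u=3 | in ⊥ | out [2,4] | ==
  [5] u=4 | in [-4,5] | out [-4,5] | prev ⊥ | push {2}
  [6] u=5 | in ⊥ | out [-4,2] | ==
  [7] u=0 | in [-2,5] | out [-2,5] | prev [0,4] | push {}
  [8] u=1 | in [-2,5] | out [-2,5] | prev [0,4] | push {}
  [9] u=2 | in [-4,5] | out [-5,5] | prev [-2,5] | push {0,1,4}
  [10] u=0 | in [-5,5] | out [-5,5] | prev [-2,5] | push {}
  [11] u=1 | in [-5,5] | out [-5,5] | prev [-2,5] | push {2}
  [12] u=4 | in [-5,5] | out [-5,5] | prev [-4,5] | push {}
  [13] u=2 | in [-5,5] | out [-5,5] | ==

Converged values:
  [0] [-5,5]
  [1] [-5,5]
  [2] [-5,5]
  [3] [2,4]
  [4] [-5,5]
  [5] [-4,2]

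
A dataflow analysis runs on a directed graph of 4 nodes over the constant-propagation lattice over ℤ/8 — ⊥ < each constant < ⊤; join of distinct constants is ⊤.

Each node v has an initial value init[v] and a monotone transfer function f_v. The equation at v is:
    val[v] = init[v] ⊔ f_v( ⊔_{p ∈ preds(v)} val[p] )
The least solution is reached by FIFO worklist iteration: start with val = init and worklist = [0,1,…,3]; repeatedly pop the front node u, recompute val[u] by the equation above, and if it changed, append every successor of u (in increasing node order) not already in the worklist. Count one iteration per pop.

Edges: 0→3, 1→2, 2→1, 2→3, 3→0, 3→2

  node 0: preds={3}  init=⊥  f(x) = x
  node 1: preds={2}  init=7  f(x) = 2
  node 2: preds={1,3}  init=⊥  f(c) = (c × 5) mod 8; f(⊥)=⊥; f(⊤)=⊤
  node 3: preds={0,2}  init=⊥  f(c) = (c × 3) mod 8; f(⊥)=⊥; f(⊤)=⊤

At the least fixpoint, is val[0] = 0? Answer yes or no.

no

Iteration log — 8 steps:
  step 1. node 0  ⊔preds=⊥  new=⊥  stable
  step 2. node 1  ⊔preds=⊥  new=⊤  old=7  +wl: 
  step 3. node 2  ⊔preds=⊤  new=⊤  old=⊥  +wl: 1
  step 4. node 3  ⊔preds=⊤  new=⊤  old=⊥  +wl: 0,2
  step 5. node 1  ⊔preds=⊤  new=⊤  stable
  step 6. node 0  ⊔preds=⊤  new=⊤  old=⊥  +wl: 3
  step 7. node 2  ⊔preds=⊤  new=⊤  stable
  step 8. node 3  ⊔preds=⊤  new=⊤  stable

Least fixpoint reached:
  node 0: ⊤
  node 1: ⊤
  node 2: ⊤
  node 3: ⊤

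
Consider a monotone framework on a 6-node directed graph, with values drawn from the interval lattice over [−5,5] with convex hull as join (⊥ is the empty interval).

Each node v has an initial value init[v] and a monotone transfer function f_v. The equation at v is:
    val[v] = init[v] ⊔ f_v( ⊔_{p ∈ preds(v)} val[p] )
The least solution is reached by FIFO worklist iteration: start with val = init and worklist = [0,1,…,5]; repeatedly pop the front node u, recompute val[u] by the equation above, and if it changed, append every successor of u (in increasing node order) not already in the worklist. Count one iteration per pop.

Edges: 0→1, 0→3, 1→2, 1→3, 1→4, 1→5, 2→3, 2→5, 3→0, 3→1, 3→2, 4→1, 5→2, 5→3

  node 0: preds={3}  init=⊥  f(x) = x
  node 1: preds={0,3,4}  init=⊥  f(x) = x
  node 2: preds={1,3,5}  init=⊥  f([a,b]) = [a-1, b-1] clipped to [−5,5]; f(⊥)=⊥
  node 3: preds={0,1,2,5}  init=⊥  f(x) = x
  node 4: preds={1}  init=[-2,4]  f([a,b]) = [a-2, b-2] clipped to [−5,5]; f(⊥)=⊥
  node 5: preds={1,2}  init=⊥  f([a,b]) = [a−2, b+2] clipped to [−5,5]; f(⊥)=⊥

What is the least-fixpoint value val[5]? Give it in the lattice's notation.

Iteration log — 18 steps:
  step 1. node 0  ⊔preds=⊥  new=⊥  stable
  step 2. node 1  ⊔preds=[-2,4]  new=[-2,4]  old=⊥  +wl: 
  step 3. node 2  ⊔preds=[-2,4]  new=[-3,3]  old=⊥  +wl: 
  step 4. node 3  ⊔preds=[-3,4]  new=[-3,4]  old=⊥  +wl: 0,1,2
  step 5. node 4  ⊔preds=[-2,4]  new=[-4,4]  old=[-2,4]  +wl: 
  step 6. node 5  ⊔preds=[-3,4]  new=[-5,5]  old=⊥  +wl: 3
  step 7. node 0  ⊔preds=[-3,4]  new=[-3,4]  old=⊥  +wl: 
  step 8. node 1  ⊔preds=[-4,4]  new=[-4,4]  old=[-2,4]  +wl: 4,5
  step 9. node 2  ⊔preds=[-5,5]  new=[-5,4]  old=[-3,3]  +wl: 
  step 10. node 3  ⊔preds=[-5,5]  new=[-5,5]  old=[-3,4]  +wl: 0,1,2
  step 11. node 4  ⊔preds=[-4,4]  new=[-5,4]  old=[-4,4]  +wl: 
  step 12. node 5  ⊔preds=[-5,4]  new=[-5,5]  stable
  step 13. node 0  ⊔preds=[-5,5]  new=[-5,5]  old=[-3,4]  +wl: 3
  step 14. node 1  ⊔preds=[-5,5]  new=[-5,5]  old=[-4,4]  +wl: 4,5
  step 15. node 2  ⊔preds=[-5,5]  new=[-5,4]  stable
  step 16. node 3  ⊔preds=[-5,5]  new=[-5,5]  stable
  step 17. node 4  ⊔preds=[-5,5]  new=[-5,4]  stable
  step 18. node 5  ⊔preds=[-5,5]  new=[-5,5]  stable

Least fixpoint reached:
  node 0: [-5,5]
  node 1: [-5,5]
  node 2: [-5,4]
  node 3: [-5,5]
  node 4: [-5,4]
  node 5: [-5,5]

[-5,5]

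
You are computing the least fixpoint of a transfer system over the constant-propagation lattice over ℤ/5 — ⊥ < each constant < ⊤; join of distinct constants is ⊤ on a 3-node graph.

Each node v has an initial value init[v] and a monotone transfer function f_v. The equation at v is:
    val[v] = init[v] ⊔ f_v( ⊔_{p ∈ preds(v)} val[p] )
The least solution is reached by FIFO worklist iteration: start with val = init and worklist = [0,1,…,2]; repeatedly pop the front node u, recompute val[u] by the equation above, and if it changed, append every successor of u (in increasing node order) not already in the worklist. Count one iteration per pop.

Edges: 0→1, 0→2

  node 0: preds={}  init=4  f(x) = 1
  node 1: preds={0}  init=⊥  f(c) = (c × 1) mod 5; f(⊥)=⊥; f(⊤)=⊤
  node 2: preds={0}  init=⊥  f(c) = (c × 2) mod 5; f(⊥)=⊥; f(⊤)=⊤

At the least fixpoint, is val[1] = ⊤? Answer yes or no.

yes

Iteration log — 3 steps:
  step 1. node 0  ⊔preds=⊥  new=⊤  old=4  +wl: 
  step 2. node 1  ⊔preds=⊤  new=⊤  old=⊥  +wl: 
  step 3. node 2  ⊔preds=⊤  new=⊤  old=⊥  +wl: 

Least fixpoint reached:
  node 0: ⊤
  node 1: ⊤
  node 2: ⊤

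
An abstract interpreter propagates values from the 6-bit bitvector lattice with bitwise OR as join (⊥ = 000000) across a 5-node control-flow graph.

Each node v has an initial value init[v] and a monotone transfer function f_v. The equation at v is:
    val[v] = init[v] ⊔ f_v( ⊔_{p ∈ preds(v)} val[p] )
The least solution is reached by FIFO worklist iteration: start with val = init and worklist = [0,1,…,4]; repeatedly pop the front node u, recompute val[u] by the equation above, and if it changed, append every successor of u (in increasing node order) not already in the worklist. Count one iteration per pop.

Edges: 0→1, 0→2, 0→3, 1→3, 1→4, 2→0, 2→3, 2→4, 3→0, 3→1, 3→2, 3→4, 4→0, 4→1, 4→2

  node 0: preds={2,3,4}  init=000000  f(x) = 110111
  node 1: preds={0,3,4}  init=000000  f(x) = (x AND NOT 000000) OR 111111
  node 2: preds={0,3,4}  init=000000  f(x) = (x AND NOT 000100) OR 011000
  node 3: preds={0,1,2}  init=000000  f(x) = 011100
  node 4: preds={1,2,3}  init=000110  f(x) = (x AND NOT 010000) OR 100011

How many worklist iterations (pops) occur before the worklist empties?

Iteration log — 8 steps:
  step 1. node 0  ⊔preds=000110  new=110111  old=000000  +wl: 
  step 2. node 1  ⊔preds=110111  new=111111  old=000000  +wl: 
  step 3. node 2  ⊔preds=110111  new=111011  old=000000  +wl: 0
  step 4. node 3  ⊔preds=111111  new=011100  old=000000  +wl: 1,2
  step 5. node 4  ⊔preds=111111  new=101111  old=000110  +wl: 
  step 6. node 0  ⊔preds=111111  new=110111  stable
  step 7. node 1  ⊔preds=111111  new=111111  stable
  step 8. node 2  ⊔preds=111111  new=111011  stable

Least fixpoint reached:
  node 0: 110111
  node 1: 111111
  node 2: 111011
  node 3: 011100
  node 4: 101111

8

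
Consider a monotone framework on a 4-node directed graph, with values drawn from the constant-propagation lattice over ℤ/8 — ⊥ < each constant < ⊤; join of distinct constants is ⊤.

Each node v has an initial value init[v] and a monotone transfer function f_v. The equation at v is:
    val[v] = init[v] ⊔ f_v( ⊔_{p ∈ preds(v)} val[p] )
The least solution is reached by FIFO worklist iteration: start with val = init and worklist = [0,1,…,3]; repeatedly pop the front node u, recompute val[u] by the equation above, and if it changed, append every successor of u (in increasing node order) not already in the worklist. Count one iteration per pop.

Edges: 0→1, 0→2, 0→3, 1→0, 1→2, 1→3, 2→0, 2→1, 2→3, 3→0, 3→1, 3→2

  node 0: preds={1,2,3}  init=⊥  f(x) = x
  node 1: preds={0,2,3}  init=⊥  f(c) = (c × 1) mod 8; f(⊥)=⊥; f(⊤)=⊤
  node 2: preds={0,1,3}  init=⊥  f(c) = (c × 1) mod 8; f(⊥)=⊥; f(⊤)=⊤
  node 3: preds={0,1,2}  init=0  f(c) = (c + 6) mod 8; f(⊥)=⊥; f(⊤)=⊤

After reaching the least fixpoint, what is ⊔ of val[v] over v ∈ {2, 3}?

Trace (10 dequeues):
  [1] u=0 | in 0 | out 0 | prev ⊥ | push {}
  [2] u=1 | in 0 | out 0 | prev ⊥ | push {0}
  [3] u=2 | in 0 | out 0 | prev ⊥ | push {1}
  [4] u=3 | in 0 | out ⊤ | prev 0 | push {2}
  [5] u=0 | in ⊤ | out ⊤ | prev 0 | push {3}
  [6] u=1 | in ⊤ | out ⊤ | prev 0 | push {0}
  [7] u=2 | in ⊤ | out ⊤ | prev 0 | push {1}
  [8] u=3 | in ⊤ | out ⊤ | ==
  [9] u=0 | in ⊤ | out ⊤ | ==
  [10] u=1 | in ⊤ | out ⊤ | ==

Converged values:
  [0] ⊤
  [1] ⊤
  [2] ⊤
  [3] ⊤

⊤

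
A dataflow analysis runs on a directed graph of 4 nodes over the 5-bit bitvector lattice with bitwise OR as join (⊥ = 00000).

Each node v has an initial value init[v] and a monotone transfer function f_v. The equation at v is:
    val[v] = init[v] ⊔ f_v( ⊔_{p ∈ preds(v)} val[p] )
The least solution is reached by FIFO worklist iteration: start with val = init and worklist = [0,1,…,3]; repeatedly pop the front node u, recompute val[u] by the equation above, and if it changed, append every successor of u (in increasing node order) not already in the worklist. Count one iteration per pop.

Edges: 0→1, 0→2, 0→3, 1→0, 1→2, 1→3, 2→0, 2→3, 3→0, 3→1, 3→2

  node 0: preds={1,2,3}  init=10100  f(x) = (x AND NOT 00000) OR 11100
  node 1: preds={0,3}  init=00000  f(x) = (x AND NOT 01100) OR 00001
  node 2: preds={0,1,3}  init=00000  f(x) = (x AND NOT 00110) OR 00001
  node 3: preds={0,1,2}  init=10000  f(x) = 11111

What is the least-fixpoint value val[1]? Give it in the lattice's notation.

10011

Iteration log — 9 steps:
  step 1. node 0  ⊔preds=10000  new=11100  old=10100  +wl: 
  step 2. node 1  ⊔preds=11100  new=10001  old=00000  +wl: 0
  step 3. node 2  ⊔preds=11101  new=11001  old=00000  +wl: 
  step 4. node 3  ⊔preds=11101  new=11111  old=10000  +wl: 1,2
  step 5. node 0  ⊔preds=11111  new=11111  old=11100  +wl: 3
  step 6. node 1  ⊔preds=11111  new=10011  old=10001  +wl: 0
  step 7. node 2  ⊔preds=11111  new=11001  stable
  step 8. node 3  ⊔preds=11111  new=11111  stable
  step 9. node 0  ⊔preds=11111  new=11111  stable

Least fixpoint reached:
  node 0: 11111
  node 1: 10011
  node 2: 11001
  node 3: 11111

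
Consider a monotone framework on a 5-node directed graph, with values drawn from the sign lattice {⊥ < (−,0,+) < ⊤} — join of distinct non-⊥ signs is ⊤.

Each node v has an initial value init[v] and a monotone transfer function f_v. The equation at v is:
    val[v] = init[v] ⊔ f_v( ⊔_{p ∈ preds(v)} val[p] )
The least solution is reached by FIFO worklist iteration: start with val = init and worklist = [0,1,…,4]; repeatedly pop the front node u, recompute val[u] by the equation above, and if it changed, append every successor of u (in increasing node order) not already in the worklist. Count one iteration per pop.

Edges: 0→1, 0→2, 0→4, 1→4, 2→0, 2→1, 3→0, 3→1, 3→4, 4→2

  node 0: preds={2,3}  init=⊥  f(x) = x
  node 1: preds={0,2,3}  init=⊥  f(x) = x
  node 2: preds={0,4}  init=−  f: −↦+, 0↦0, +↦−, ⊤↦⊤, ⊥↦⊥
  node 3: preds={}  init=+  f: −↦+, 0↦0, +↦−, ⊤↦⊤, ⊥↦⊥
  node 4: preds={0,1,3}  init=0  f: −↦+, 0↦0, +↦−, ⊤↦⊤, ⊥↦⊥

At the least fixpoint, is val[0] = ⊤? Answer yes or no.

Iteration log — 8 steps:
  step 1. node 0  ⊔preds=⊤  new=⊤  old=⊥  +wl: 
  step 2. node 1  ⊔preds=⊤  new=⊤  old=⊥  +wl: 
  step 3. node 2  ⊔preds=⊤  new=⊤  old=−  +wl: 0,1
  step 4. node 3  ⊔preds=⊥  new=+  stable
  step 5. node 4  ⊔preds=⊤  new=⊤  old=0  +wl: 2
  step 6. node 0  ⊔preds=⊤  new=⊤  stable
  step 7. node 1  ⊔preds=⊤  new=⊤  stable
  step 8. node 2  ⊔preds=⊤  new=⊤  stable

Least fixpoint reached:
  node 0: ⊤
  node 1: ⊤
  node 2: ⊤
  node 3: +
  node 4: ⊤

yes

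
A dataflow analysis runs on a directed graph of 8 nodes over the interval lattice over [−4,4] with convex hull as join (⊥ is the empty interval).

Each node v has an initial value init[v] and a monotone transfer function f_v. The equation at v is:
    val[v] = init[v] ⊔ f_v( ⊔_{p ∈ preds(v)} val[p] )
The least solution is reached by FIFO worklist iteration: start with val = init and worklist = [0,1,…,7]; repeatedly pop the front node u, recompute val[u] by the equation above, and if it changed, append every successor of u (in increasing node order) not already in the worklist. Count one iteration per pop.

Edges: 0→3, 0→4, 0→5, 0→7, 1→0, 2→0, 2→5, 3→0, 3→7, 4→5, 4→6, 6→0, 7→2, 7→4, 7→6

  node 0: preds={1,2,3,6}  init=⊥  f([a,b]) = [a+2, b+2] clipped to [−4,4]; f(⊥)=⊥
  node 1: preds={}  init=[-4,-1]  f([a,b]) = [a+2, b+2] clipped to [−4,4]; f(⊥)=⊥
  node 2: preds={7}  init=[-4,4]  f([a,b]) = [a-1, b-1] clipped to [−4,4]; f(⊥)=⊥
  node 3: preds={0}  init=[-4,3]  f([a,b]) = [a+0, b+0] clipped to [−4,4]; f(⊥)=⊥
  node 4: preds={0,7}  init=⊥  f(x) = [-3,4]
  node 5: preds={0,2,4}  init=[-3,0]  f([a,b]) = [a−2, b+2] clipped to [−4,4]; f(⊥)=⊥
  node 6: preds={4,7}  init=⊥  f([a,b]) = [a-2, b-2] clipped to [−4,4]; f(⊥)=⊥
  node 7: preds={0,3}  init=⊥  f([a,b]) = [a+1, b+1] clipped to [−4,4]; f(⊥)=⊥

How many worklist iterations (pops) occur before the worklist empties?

12

Iteration log — 12 steps:
  step 1. node 0  ⊔preds=[-4,4]  new=[-2,4]  old=⊥  +wl: 
  step 2. node 1  ⊔preds=⊥  new=[-4,-1]  stable
  step 3. node 2  ⊔preds=⊥  new=[-4,4]  stable
  step 4. node 3  ⊔preds=[-2,4]  new=[-4,4]  old=[-4,3]  +wl: 0
  step 5. node 4  ⊔preds=[-2,4]  new=[-3,4]  old=⊥  +wl: 
  step 6. node 5  ⊔preds=[-4,4]  new=[-4,4]  old=[-3,0]  +wl: 
  step 7. node 6  ⊔preds=[-3,4]  new=[-4,2]  old=⊥  +wl: 
  step 8. node 7  ⊔preds=[-4,4]  new=[-3,4]  old=⊥  +wl: 2,4,6
  step 9. node 0  ⊔preds=[-4,4]  new=[-2,4]  stable
  step 10. node 2  ⊔preds=[-3,4]  new=[-4,4]  stable
  step 11. node 4  ⊔preds=[-3,4]  new=[-3,4]  stable
  step 12. node 6  ⊔preds=[-3,4]  new=[-4,2]  stable

Least fixpoint reached:
  node 0: [-2,4]
  node 1: [-4,-1]
  node 2: [-4,4]
  node 3: [-4,4]
  node 4: [-3,4]
  node 5: [-4,4]
  node 6: [-4,2]
  node 7: [-3,4]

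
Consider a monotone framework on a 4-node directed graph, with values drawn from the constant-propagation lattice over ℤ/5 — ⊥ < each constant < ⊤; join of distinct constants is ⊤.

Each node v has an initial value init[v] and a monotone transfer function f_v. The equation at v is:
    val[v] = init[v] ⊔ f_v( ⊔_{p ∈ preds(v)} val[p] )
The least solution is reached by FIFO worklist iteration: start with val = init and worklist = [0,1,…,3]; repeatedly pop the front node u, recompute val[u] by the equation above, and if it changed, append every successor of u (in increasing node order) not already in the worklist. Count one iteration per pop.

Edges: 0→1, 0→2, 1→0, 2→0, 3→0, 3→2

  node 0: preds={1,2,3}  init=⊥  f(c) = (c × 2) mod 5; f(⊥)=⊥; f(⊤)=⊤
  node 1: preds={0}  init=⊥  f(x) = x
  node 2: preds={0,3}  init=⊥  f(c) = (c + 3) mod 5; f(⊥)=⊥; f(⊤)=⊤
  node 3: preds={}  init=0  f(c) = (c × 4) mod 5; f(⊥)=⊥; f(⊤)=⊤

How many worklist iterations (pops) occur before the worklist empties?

8

Worklist (8 pops):
  #1 pop 0: in=0 → 0 (was ⊥); enqueue []
  #2 pop 1: in=0 → 0 (was ⊥); enqueue [0]
  #3 pop 2: in=0 → 3 (was ⊥); enqueue []
  #4 pop 3: in=⊥ → 0 (no change)
  #5 pop 0: in=⊤ → ⊤ (was 0); enqueue [1,2]
  #6 pop 1: in=⊤ → ⊤ (was 0); enqueue [0]
  #7 pop 2: in=⊤ → ⊤ (was 3); enqueue []
  #8 pop 0: in=⊤ → ⊤ (no change)

Fixpoint:
  val[0] = ⊤
  val[1] = ⊤
  val[2] = ⊤
  val[3] = 0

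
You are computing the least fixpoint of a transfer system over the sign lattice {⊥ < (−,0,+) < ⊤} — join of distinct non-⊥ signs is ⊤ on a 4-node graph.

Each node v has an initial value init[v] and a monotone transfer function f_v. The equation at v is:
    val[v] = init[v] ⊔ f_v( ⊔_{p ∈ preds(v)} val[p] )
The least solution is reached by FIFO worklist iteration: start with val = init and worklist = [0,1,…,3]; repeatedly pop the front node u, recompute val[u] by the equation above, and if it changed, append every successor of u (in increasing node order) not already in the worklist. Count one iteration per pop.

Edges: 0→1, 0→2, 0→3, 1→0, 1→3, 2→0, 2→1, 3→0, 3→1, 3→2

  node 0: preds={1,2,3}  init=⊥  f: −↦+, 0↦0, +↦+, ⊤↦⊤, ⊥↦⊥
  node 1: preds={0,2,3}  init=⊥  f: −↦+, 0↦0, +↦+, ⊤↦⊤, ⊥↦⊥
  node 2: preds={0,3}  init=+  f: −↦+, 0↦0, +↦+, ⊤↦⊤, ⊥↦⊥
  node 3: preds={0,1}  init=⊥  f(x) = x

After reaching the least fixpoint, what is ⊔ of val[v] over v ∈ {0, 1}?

Iteration log — 7 steps:
  step 1. node 0  ⊔preds=+  new=+  old=⊥  +wl: 
  step 2. node 1  ⊔preds=+  new=+  old=⊥  +wl: 0
  step 3. node 2  ⊔preds=+  new=+  stable
  step 4. node 3  ⊔preds=+  new=+  old=⊥  +wl: 1,2
  step 5. node 0  ⊔preds=+  new=+  stable
  step 6. node 1  ⊔preds=+  new=+  stable
  step 7. node 2  ⊔preds=+  new=+  stable

Least fixpoint reached:
  node 0: +
  node 1: +
  node 2: +
  node 3: +

+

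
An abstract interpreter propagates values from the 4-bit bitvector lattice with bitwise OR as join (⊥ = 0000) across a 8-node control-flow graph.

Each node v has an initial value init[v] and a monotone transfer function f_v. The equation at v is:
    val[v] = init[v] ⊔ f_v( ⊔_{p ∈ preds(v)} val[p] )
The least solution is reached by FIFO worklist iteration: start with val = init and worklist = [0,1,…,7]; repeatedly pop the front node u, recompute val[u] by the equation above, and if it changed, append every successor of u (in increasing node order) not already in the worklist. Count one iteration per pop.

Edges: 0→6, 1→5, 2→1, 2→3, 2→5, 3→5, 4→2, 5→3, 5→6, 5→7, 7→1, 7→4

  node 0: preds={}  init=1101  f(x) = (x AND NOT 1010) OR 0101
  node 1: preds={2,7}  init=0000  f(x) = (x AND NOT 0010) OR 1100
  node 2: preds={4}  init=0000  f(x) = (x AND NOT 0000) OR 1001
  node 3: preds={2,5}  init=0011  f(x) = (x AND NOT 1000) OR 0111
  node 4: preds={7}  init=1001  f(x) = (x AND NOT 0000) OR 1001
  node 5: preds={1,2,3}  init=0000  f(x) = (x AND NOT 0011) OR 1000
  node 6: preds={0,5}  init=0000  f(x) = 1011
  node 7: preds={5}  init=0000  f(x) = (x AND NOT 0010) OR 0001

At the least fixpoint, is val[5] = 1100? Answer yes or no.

Worklist (16 pops):
  #1 pop 0: in=0000 → 1101 (no change)
  #2 pop 1: in=0000 → 1100 (was 0000); enqueue []
  #3 pop 2: in=1001 → 1001 (was 0000); enqueue [1]
  #4 pop 3: in=1001 → 0111 (was 0011); enqueue []
  #5 pop 4: in=0000 → 1001 (no change)
  #6 pop 5: in=1111 → 1100 (was 0000); enqueue [3]
  #7 pop 6: in=1101 → 1011 (was 0000); enqueue []
  #8 pop 7: in=1100 → 1101 (was 0000); enqueue [4]
  #9 pop 1: in=1101 → 1101 (was 1100); enqueue [5]
  #10 pop 3: in=1101 → 0111 (no change)
  #11 pop 4: in=1101 → 1101 (was 1001); enqueue [2]
  #12 pop 5: in=1111 → 1100 (no change)
  #13 pop 2: in=1101 → 1101 (was 1001); enqueue [1,3,5]
  #14 pop 1: in=1101 → 1101 (no change)
  #15 pop 3: in=1101 → 0111 (no change)
  #16 pop 5: in=1111 → 1100 (no change)

Fixpoint:
  val[0] = 1101
  val[1] = 1101
  val[2] = 1101
  val[3] = 0111
  val[4] = 1101
  val[5] = 1100
  val[6] = 1011
  val[7] = 1101

yes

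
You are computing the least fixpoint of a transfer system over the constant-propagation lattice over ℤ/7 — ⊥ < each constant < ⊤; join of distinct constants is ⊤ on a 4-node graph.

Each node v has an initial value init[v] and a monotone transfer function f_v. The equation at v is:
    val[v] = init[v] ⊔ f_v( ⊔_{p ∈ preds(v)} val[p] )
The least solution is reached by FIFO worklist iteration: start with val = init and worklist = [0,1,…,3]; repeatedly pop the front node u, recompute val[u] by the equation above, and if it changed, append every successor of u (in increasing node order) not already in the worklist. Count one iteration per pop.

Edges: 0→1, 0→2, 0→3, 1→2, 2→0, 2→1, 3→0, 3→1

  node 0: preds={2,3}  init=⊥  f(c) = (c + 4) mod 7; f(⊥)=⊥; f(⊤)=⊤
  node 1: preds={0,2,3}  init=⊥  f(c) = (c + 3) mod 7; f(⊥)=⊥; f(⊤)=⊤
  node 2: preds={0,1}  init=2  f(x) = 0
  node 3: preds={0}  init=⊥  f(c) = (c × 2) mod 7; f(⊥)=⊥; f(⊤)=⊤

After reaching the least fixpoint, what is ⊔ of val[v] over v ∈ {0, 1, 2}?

Trace (10 dequeues):
  [1] u=0 | in 2 | out 6 | prev ⊥ | push {}
  [2] u=1 | in ⊤ | out ⊤ | prev ⊥ | push {}
  [3] u=2 | in ⊤ | out ⊤ | prev 2 | push {0,1}
  [4] u=3 | in 6 | out 5 | prev ⊥ | push {}
  [5] u=0 | in ⊤ | out ⊤ | prev 6 | push {2,3}
  [6] u=1 | in ⊤ | out ⊤ | ==
  [7] u=2 | in ⊤ | out ⊤ | ==
  [8] u=3 | in ⊤ | out ⊤ | prev 5 | push {0,1}
  [9] u=0 | in ⊤ | out ⊤ | ==
  [10] u=1 | in ⊤ | out ⊤ | ==

Converged values:
  [0] ⊤
  [1] ⊤
  [2] ⊤
  [3] ⊤

⊤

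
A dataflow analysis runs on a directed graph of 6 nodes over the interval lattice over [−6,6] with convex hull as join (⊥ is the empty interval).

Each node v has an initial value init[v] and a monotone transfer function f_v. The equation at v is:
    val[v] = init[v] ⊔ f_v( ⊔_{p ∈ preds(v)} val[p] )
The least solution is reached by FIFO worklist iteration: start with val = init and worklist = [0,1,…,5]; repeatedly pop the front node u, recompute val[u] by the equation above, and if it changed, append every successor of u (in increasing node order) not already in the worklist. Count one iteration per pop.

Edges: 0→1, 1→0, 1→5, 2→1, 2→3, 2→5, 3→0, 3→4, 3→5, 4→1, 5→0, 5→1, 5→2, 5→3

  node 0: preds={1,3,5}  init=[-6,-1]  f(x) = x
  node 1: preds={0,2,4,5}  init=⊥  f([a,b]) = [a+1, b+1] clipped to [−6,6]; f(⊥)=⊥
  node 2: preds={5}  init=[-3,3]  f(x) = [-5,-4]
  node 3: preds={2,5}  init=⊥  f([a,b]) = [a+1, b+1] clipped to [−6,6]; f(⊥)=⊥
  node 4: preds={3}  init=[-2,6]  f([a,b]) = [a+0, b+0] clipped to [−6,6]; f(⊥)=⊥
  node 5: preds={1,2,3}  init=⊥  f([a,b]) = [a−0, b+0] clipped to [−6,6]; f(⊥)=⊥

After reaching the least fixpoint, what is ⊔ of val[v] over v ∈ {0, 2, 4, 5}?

[-6,6]

Worklist (13 pops):
  #1 pop 0: in=⊥ → [-6,-1] (no change)
  #2 pop 1: in=[-6,6] → [-5,6] (was ⊥); enqueue [0]
  #3 pop 2: in=⊥ → [-5,3] (was [-3,3]); enqueue [1]
  #4 pop 3: in=[-5,3] → [-4,4] (was ⊥); enqueue []
  #5 pop 4: in=[-4,4] → [-4,6] (was [-2,6]); enqueue []
  #6 pop 5: in=[-5,6] → [-5,6] (was ⊥); enqueue [2,3]
  #7 pop 0: in=[-5,6] → [-6,6] (was [-6,-1]); enqueue []
  #8 pop 1: in=[-6,6] → [-5,6] (no change)
  #9 pop 2: in=[-5,6] → [-5,3] (no change)
  #10 pop 3: in=[-5,6] → [-4,6] (was [-4,4]); enqueue [0,4,5]
  #11 pop 0: in=[-5,6] → [-6,6] (no change)
  #12 pop 4: in=[-4,6] → [-4,6] (no change)
  #13 pop 5: in=[-5,6] → [-5,6] (no change)

Fixpoint:
  val[0] = [-6,6]
  val[1] = [-5,6]
  val[2] = [-5,3]
  val[3] = [-4,6]
  val[4] = [-4,6]
  val[5] = [-5,6]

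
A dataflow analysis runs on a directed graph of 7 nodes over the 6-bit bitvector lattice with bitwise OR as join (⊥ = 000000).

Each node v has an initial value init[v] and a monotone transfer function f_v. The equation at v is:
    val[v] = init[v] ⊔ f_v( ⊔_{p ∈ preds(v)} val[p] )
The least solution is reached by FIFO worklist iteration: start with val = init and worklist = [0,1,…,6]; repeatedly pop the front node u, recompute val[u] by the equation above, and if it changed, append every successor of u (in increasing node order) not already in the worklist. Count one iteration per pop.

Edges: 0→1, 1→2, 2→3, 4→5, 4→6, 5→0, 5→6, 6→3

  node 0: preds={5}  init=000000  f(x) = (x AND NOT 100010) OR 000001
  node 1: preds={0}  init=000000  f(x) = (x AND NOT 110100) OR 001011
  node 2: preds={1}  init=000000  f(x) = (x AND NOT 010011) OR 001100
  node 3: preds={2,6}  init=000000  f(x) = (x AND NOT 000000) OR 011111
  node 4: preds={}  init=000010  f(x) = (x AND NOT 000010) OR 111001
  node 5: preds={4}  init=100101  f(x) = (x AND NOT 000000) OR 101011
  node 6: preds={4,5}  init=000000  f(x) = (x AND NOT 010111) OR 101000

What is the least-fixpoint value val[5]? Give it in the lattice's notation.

Trace (10 dequeues):
  [1] u=0 | in 100101 | out 000101 | prev 000000 | push {}
  [2] u=1 | in 000101 | out 001011 | prev 000000 | push {}
  [3] u=2 | in 001011 | out 001100 | prev 000000 | push {}
  [4] u=3 | in 001100 | out 011111 | prev 000000 | push {}
  [5] u=4 | in 000000 | out 111011 | prev 000010 | push {}
  [6] u=5 | in 111011 | out 111111 | prev 100101 | push {0}
  [7] u=6 | in 111111 | out 101000 | prev 000000 | push {3}
  [8] u=0 | in 111111 | out 011101 | prev 000101 | push {1}
  [9] u=3 | in 101100 | out 111111 | prev 011111 | push {}
  [10] u=1 | in 011101 | out 001011 | ==

Converged values:
  [0] 011101
  [1] 001011
  [2] 001100
  [3] 111111
  [4] 111011
  [5] 111111
  [6] 101000

111111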